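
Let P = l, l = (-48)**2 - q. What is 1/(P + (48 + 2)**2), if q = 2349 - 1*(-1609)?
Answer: 1/846 ≈ 0.0011820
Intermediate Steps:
q = 3958 (q = 2349 + 1609 = 3958)
l = -1654 (l = (-48)**2 - 1*3958 = 2304 - 3958 = -1654)
P = -1654
1/(P + (48 + 2)**2) = 1/(-1654 + (48 + 2)**2) = 1/(-1654 + 50**2) = 1/(-1654 + 2500) = 1/846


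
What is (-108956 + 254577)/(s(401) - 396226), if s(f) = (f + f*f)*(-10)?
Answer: -145621/2008246 ≈ -0.072512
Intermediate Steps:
s(f) = -10*f - 10*f² (s(f) = (f + f²)*(-10) = -10*f - 10*f²)
(-108956 + 254577)/(s(401) - 396226) = (-108956 + 254577)/(-10*401*(1 + 401) - 396226) = 145621/(-10*401*402 - 396226) = 145621/(-1612020 - 396226) = 145621/(-2008246) = 145621*(-1/2008246) = -145621/2008246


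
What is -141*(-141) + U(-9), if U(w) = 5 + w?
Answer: 19877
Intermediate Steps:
-141*(-141) + U(-9) = -141*(-141) + (5 - 9) = 19881 - 4 = 19877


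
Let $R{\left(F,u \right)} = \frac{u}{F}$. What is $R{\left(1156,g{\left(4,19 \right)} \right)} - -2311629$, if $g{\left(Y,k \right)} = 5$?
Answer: $\frac{2672243129}{1156} \approx 2.3116 \cdot 10^{6}$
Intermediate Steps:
$R{\left(1156,g{\left(4,19 \right)} \right)} - -2311629 = \frac{5}{1156} - -2311629 = 5 \cdot \frac{1}{1156} + 2311629 = \frac{5}{1156} + 2311629 = \frac{2672243129}{1156}$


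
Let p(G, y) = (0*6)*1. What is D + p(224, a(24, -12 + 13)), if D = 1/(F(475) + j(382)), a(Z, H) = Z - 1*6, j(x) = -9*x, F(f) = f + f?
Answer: -1/2488 ≈ -0.00040193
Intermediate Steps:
F(f) = 2*f
a(Z, H) = -6 + Z (a(Z, H) = Z - 6 = -6 + Z)
p(G, y) = 0 (p(G, y) = 0*1 = 0)
D = -1/2488 (D = 1/(2*475 - 9*382) = 1/(950 - 3438) = 1/(-2488) = -1/2488 ≈ -0.00040193)
D + p(224, a(24, -12 + 13)) = -1/2488 + 0 = -1/2488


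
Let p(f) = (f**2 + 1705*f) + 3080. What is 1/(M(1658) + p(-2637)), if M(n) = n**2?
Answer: 1/5209728 ≈ 1.9195e-7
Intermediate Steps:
p(f) = 3080 + f**2 + 1705*f
1/(M(1658) + p(-2637)) = 1/(1658**2 + (3080 + (-2637)**2 + 1705*(-2637))) = 1/(2748964 + (3080 + 6953769 - 4496085)) = 1/(2748964 + 2460764) = 1/5209728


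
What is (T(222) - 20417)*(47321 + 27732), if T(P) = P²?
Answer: 2166554951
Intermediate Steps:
(T(222) - 20417)*(47321 + 27732) = (222² - 20417)*(47321 + 27732) = (49284 - 20417)*75053 = 28867*75053 = 2166554951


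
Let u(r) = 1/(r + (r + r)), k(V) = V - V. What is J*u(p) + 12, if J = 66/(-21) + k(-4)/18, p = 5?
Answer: 1238/105 ≈ 11.790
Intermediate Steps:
k(V) = 0
J = -22/7 (J = 66/(-21) + 0/18 = 66*(-1/21) + 0*(1/18) = -22/7 + 0 = -22/7 ≈ -3.1429)
u(r) = 1/(3*r) (u(r) = 1/(r + 2*r) = 1/(3*r))
J*u(p) + 12 = -22/(21*5) + 12 = -22/7*1/15 + 12 = -22/105 + 12 = 1238/105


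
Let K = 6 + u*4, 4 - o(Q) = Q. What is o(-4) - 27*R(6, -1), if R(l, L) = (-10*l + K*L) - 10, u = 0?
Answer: 2060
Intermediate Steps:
o(Q) = 4 - Q
K = 6 (K = 6 + 0*4 = 6 + 0 = 6)
R(l, L) = -10 - 10*l + 6*L (R(l, L) = (-10*l + 6*L) - 10 = -10 - 10*l + 6*L)
o(-4) - 27*R(6, -1) = (4 - 1*(-4)) - 27*(-10 - 10*6 + 6*(-1)) = (4 + 4) - 27*(-10 - 60 - 6) = 8 - 27*(-76) = 8 + 2052 = 2060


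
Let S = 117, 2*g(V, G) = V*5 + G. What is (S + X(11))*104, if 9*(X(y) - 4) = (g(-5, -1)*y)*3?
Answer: 22880/3 ≈ 7626.7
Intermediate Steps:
g(V, G) = G/2 + 5*V/2 (g(V, G) = (V*5 + G)/2 = (5*V + G)/2 = (G + 5*V)/2 = G/2 + 5*V/2)
X(y) = 4 - 13*y/3 (X(y) = 4 + ((((½)*(-1) + (5/2)*(-5))*y)*3)/9 = 4 + (((-½ - 25/2)*y)*3)/9 = 4 + (-13*y*3)/9 = 4 + (-39*y)/9 = 4 - 13*y/3)
(S + X(11))*104 = (117 + (4 - 13/3*11))*104 = (117 + (4 - 143/3))*104 = (117 - 131/3)*104 = (220/3)*104 = 22880/3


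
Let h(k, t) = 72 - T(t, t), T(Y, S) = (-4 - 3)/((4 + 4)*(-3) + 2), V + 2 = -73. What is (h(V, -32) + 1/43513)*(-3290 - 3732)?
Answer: -240924900753/478643 ≈ -5.0335e+5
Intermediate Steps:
V = -75 (V = -2 - 73 = -75)
T(Y, S) = 7/22 (T(Y, S) = -7/(8*(-3) + 2) = -7/(-24 + 2) = -7/(-22) = -7*(-1/22) = 7/22)
h(k, t) = 1577/22 (h(k, t) = 72 - 1*7/22 = 72 - 7/22 = 1577/22)
(h(V, -32) + 1/43513)*(-3290 - 3732) = (1577/22 + 1/43513)*(-3290 - 3732) = (1577/22 + 1/43513)*(-7022) = (68620023/957286)*(-7022) = -240924900753/478643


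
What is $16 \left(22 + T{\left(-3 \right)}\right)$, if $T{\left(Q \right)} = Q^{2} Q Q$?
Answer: $1648$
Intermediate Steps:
$T{\left(Q \right)} = Q^{4}$ ($T{\left(Q \right)} = Q^{3} Q = Q^{4}$)
$16 \left(22 + T{\left(-3 \right)}\right) = 16 \left(22 + \left(-3\right)^{4}\right) = 16 \left(22 + 81\right) = 16 \cdot 103 = 1648$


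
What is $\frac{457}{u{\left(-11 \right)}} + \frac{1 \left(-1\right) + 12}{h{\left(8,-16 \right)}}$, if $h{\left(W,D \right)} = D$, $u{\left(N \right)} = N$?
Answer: $- \frac{7433}{176} \approx -42.233$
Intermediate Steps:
$\frac{457}{u{\left(-11 \right)}} + \frac{1 \left(-1\right) + 12}{h{\left(8,-16 \right)}} = \frac{457}{-11} + \frac{1 \left(-1\right) + 12}{-16} = 457 \left(- \frac{1}{11}\right) + \left(-1 + 12\right) \left(- \frac{1}{16}\right) = - \frac{457}{11} + 11 \left(- \frac{1}{16}\right) = - \frac{457}{11} - \frac{11}{16} = - \frac{7433}{176}$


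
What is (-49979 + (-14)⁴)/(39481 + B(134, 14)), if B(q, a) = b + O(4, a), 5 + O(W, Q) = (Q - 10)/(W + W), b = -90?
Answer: -23126/78773 ≈ -0.29358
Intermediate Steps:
O(W, Q) = -5 + (-10 + Q)/(2*W) (O(W, Q) = -5 + (Q - 10)/(W + W) = -5 + (-10 + Q)/((2*W)) = -5 + (-10 + Q)*(1/(2*W)) = -5 + (-10 + Q)/(2*W))
B(q, a) = -385/4 + a/8 (B(q, a) = -90 + (½)*(-10 + a - 10*4)/4 = -90 + (½)*(¼)*(-10 + a - 40) = -90 + (½)*(¼)*(-50 + a) = -90 + (-25/4 + a/8) = -385/4 + a/8)
(-49979 + (-14)⁴)/(39481 + B(134, 14)) = (-49979 + (-14)⁴)/(39481 + (-385/4 + (⅛)*14)) = (-49979 + 38416)/(39481 + (-385/4 + 7/4)) = -11563/(39481 - 189/2) = -11563/78773/2 = -11563*2/78773 = -23126/78773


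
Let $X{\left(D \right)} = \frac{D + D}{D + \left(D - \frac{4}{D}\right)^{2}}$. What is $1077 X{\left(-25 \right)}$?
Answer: $- \frac{16828125}{185008} \approx -90.959$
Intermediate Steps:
$X{\left(D \right)} = \frac{2 D}{D + \left(D - \frac{4}{D}\right)^{2}}$
$1077 X{\left(-25 \right)} = 1077 \frac{2 \left(-25\right)^{3}}{\left(-25\right)^{3} + \left(-4 + \left(-25\right)^{2}\right)^{2}} = 1077 \cdot 2 \left(-15625\right) \frac{1}{-15625 + \left(-4 + 625\right)^{2}} = 1077 \cdot 2 \left(-15625\right) \frac{1}{-15625 + 621^{2}} = 1077 \cdot 2 \left(-15625\right) \frac{1}{-15625 + 385641} = 1077 \cdot 2 \left(-15625\right) \frac{1}{370016} = 1077 \left(- \frac{15625}{185008}\right) = - \frac{16828125}{185008}$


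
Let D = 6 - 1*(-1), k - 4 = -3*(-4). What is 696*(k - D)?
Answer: 6264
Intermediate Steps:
k = 16 (k = 4 - 3*(-4) = 4 + 12 = 16)
D = 7 (D = 6 + 1 = 7)
696*(k - D) = 696*(16 - 1*7) = 696*(16 - 7) = 696*9 = 6264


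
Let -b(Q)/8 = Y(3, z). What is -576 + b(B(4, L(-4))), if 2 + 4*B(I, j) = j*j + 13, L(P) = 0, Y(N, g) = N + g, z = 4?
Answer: -632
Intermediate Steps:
B(I, j) = 11/4 + j**2/4 (B(I, j) = -1/2 + (j*j + 13)/4 = -1/2 + (j**2 + 13)/4 = -1/2 + (13 + j**2)/4 = -1/2 + (13/4 + j**2/4) = 11/4 + j**2/4)
b(Q) = -56 (b(Q) = -8*(3 + 4) = -8*7 = -56)
-576 + b(B(4, L(-4))) = -576 - 56 = -632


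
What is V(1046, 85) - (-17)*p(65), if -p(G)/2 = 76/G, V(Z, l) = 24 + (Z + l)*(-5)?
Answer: -368599/65 ≈ -5670.8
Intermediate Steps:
V(Z, l) = 24 - 5*Z - 5*l (V(Z, l) = 24 + (-5*Z - 5*l) = 24 - 5*Z - 5*l)
p(G) = -152/G
V(1046, 85) - (-17)*p(65) = (24 - 5*1046 - 5*85) - (-17)*(-152/65) = (24 - 5230 - 425) - (-17)*(-152*1/65) = -5631 - (-17)*(-152)/65 = -5631 - 1*2584/65 = -5631 - 2584/65 = -368599/65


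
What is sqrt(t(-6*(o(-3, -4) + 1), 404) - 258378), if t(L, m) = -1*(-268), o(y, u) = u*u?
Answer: I*sqrt(258110) ≈ 508.05*I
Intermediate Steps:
o(y, u) = u**2
t(L, m) = 268
sqrt(t(-6*(o(-3, -4) + 1), 404) - 258378) = sqrt(268 - 258378) = sqrt(-258110) = I*sqrt(258110)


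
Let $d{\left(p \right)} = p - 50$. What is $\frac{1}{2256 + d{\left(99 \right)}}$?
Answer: $\frac{1}{2305} \approx 0.00043384$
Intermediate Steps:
$d{\left(p \right)} = -50 + p$
$\frac{1}{2256 + d{\left(99 \right)}} = \frac{1}{2256 + \left(-50 + 99\right)} = \frac{1}{2256 + 49} = \frac{1}{2305}$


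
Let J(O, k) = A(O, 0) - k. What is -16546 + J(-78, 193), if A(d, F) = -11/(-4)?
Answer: -66945/4 ≈ -16736.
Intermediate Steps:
A(d, F) = 11/4 (A(d, F) = -11*(-¼) = 11/4)
J(O, k) = 11/4 - k
-16546 + J(-78, 193) = -16546 + (11/4 - 1*193) = -16546 + (11/4 - 193) = -16546 - 761/4 = -66945/4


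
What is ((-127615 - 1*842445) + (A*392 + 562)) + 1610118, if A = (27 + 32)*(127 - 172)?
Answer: -400140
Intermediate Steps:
A = -2655 (A = 59*(-45) = -2655)
((-127615 - 1*842445) + (A*392 + 562)) + 1610118 = ((-127615 - 1*842445) + (-2655*392 + 562)) + 1610118 = ((-127615 - 842445) + (-1040760 + 562)) + 1610118 = (-970060 - 1040198) + 1610118 = -2010258 + 1610118 = -400140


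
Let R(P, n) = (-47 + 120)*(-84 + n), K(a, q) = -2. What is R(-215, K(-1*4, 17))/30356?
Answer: -3139/15178 ≈ -0.20681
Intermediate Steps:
R(P, n) = -6132 + 73*n (R(P, n) = 73*(-84 + n) = -6132 + 73*n)
R(-215, K(-1*4, 17))/30356 = (-6132 + 73*(-2))/30356 = (-6132 - 146)*(1/30356) = -6278*1/30356 = -3139/15178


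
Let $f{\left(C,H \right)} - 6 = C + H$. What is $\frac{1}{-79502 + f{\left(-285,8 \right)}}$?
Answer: $- \frac{1}{79773} \approx -1.2536 \cdot 10^{-5}$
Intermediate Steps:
$f{\left(C,H \right)} = 6 + C + H$ ($f{\left(C,H \right)} = 6 + \left(C + H\right) = 6 + C + H$)
$\frac{1}{-79502 + f{\left(-285,8 \right)}} = \frac{1}{-79502 + \left(6 - 285 + 8\right)} = \frac{1}{-79502 - 271} = \frac{1}{-79773} = - \frac{1}{79773}$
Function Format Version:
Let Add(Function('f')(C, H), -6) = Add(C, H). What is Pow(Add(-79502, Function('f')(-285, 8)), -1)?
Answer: Rational(-1, 79773) ≈ -1.2536e-5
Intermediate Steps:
Function('f')(C, H) = Add(6, C, H) (Function('f')(C, H) = Add(6, Add(C, H)) = Add(6, C, H))
Pow(Add(-79502, Function('f')(-285, 8)), -1) = Pow(Add(-79502, Add(6, -285, 8)), -1) = Pow(Add(-79502, -271), -1) = Pow(-79773, -1) = Rational(-1, 79773)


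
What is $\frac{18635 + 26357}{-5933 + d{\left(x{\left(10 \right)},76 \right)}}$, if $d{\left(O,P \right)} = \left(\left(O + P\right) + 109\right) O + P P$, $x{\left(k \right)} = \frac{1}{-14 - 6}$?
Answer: $- \frac{17996800}{66499} \approx -270.63$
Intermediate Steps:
$x{\left(k \right)} = - \frac{1}{20}$ ($x{\left(k \right)} = \frac{1}{-20} = - \frac{1}{20}$)
$d{\left(O,P \right)} = P^{2} + O \left(109 + O + P\right)$ ($d{\left(O,P \right)} = \left(109 + O + P\right) O + P^{2} = O \left(109 + O + P\right) + P^{2} = P^{2} + O \left(109 + O + P\right)$)
$\frac{18635 + 26357}{-5933 + d{\left(x{\left(10 \right)},76 \right)}} = \frac{18635 + 26357}{-5933 + \left(\left(- \frac{1}{20}\right)^{2} + 76^{2} + 109 \left(- \frac{1}{20}\right) - \frac{19}{5}\right)} = \frac{44992}{-5933 + \left(\frac{1}{400} + 5776 - \frac{109}{20} - \frac{19}{5}\right)} = \frac{44992}{-5933 + \frac{2306701}{400}} = \frac{44992}{- \frac{66499}{400}} = 44992 \left(- \frac{400}{66499}\right) = - \frac{17996800}{66499}$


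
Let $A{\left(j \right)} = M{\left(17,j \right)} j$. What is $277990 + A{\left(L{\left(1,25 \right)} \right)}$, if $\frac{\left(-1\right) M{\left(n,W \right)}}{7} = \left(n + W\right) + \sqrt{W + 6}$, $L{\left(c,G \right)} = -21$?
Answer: $277402 + 147 i \sqrt{15} \approx 2.774 \cdot 10^{5} + 569.33 i$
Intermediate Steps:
$M{\left(n,W \right)} = - 7 W - 7 n - 7 \sqrt{6 + W}$ ($M{\left(n,W \right)} = - 7 \left(\left(n + W\right) + \sqrt{W + 6}\right) = - 7 \left(\left(W + n\right) + \sqrt{6 + W}\right) = - 7 \left(W + n + \sqrt{6 + W}\right) = - 7 W - 7 n - 7 \sqrt{6 + W}$)
$A{\left(j \right)} = j \left(-119 - 7 j - 7 \sqrt{6 + j}\right)$ ($A{\left(j \right)} = \left(- 7 j - 119 - 7 \sqrt{6 + j}\right) j = \left(-119 - 7 j - 7 \sqrt{6 + j}\right) j = j \left(-119 - 7 j - 7 \sqrt{6 + j}\right)$)
$277990 + A{\left(L{\left(1,25 \right)} \right)} = 277990 - - 147 \left(17 - 21 + \sqrt{6 - 21}\right) = 277990 - - 147 \left(17 - 21 + \sqrt{-15}\right) = 277990 - - 147 \left(17 - 21 + i \sqrt{15}\right) = 277990 - - 147 \left(-4 + i \sqrt{15}\right) = 277990 - \left(588 - 147 i \sqrt{15}\right) = 277402 + 147 i \sqrt{15}$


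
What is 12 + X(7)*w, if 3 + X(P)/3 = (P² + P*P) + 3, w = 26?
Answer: 7656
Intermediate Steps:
X(P) = 6*P² (X(P) = -9 + 3*((P² + P*P) + 3) = -9 + 3*((P² + P²) + 3) = -9 + 3*(2*P² + 3) = -9 + 3*(3 + 2*P²) = -9 + (9 + 6*P²) = 6*P²)
12 + X(7)*w = 12 + (6*7²)*26 = 12 + (6*49)*26 = 12 + 294*26 = 12 + 7644 = 7656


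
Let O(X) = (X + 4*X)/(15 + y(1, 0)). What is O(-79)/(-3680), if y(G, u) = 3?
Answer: 79/13248 ≈ 0.0059632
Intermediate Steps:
O(X) = 5*X/18 (O(X) = (X + 4*X)/(15 + 3) = (5*X)/18 = (5*X)*(1/18) = 5*X/18)
O(-79)/(-3680) = ((5/18)*(-79))/(-3680) = -395/18*(-1/3680) = 79/13248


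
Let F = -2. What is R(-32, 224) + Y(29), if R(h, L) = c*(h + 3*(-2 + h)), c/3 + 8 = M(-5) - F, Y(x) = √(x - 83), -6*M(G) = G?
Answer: 2077 + 3*I*√6 ≈ 2077.0 + 7.3485*I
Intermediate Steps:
M(G) = -G/6
Y(x) = √(-83 + x)
c = -31/2 (c = -24 + 3*(-⅙*(-5) - 1*(-2)) = -24 + 3*(⅚ + 2) = -24 + 3*(17/6) = -24 + 17/2 = -31/2 ≈ -15.500)
R(h, L) = 93 - 62*h (R(h, L) = -31*(h + 3*(-2 + h))/2 = -31*(h + (-6 + 3*h))/2 = -31*(-6 + 4*h)/2 = 93 - 62*h)
R(-32, 224) + Y(29) = (93 - 62*(-32)) + √(-83 + 29) = (93 + 1984) + √(-54) = 2077 + 3*I*√6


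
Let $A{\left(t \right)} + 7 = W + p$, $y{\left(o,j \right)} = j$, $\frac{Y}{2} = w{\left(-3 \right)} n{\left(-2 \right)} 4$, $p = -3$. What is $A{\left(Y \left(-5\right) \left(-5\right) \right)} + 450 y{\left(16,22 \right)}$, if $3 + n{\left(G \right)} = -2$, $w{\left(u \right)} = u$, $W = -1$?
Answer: $9889$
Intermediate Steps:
$n{\left(G \right)} = -5$ ($n{\left(G \right)} = -3 - 2 = -5$)
$Y = 120$ ($Y = 2 \left(-3\right) \left(-5\right) 4 = 2 \cdot 15 \cdot 4 = 2 \cdot 60 = 120$)
$A{\left(t \right)} = -11$ ($A{\left(t \right)} = -7 - 4 = -11$)
$A{\left(Y \left(-5\right) \left(-5\right) \right)} + 450 y{\left(16,22 \right)} = -11 + 450 \cdot 22 = -11 + 9900 = 9889$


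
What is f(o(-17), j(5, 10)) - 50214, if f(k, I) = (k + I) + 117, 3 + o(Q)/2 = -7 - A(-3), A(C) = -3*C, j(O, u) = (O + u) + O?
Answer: -50115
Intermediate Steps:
j(O, u) = u + 2*O
o(Q) = -38 (o(Q) = -6 + 2*(-7 - (-3)*(-3)) = -6 + 2*(-7 - 1*9) = -6 + 2*(-7 - 9) = -6 + 2*(-16) = -6 - 32 = -38)
f(k, I) = 117 + I + k (f(k, I) = (I + k) + 117 = 117 + I + k)
f(o(-17), j(5, 10)) - 50214 = (117 + (10 + 2*5) - 38) - 50214 = (117 + (10 + 10) - 38) - 50214 = (117 + 20 - 38) - 50214 = 99 - 50214 = -50115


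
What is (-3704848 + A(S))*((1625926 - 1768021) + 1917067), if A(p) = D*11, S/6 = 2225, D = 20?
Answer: -6575610970416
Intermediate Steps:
S = 13350 (S = 6*2225 = 13350)
A(p) = 220 (A(p) = 20*11 = 220)
(-3704848 + A(S))*((1625926 - 1768021) + 1917067) = (-3704848 + 220)*((1625926 - 1768021) + 1917067) = -3704628*(-142095 + 1917067) = -3704628*1774972 = -6575610970416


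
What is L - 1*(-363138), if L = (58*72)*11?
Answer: 409074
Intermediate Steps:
L = 45936 (L = 4176*11 = 45936)
L - 1*(-363138) = 45936 - 1*(-363138) = 45936 + 363138 = 409074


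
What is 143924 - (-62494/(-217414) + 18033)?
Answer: 13685201690/108707 ≈ 1.2589e+5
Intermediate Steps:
143924 - (-62494/(-217414) + 18033) = 143924 - (-62494*(-1/217414) + 18033) = 143924 - (31247/108707 + 18033) = 143924 - 1*1960344578/108707 = 143924 - 1960344578/108707 = 13685201690/108707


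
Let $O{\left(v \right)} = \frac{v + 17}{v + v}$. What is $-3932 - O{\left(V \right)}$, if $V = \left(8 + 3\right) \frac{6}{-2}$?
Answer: $- \frac{129764}{33} \approx -3932.2$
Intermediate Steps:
$V = -33$ ($V = 11 \cdot 6 \left(- \frac{1}{2}\right) = 11 \left(-3\right) = -33$)
$O{\left(v \right)} = \frac{17 + v}{2 v}$
$-3932 - O{\left(V \right)} = -3932 - \frac{17 - 33}{2 \left(-33\right)} = -3932 - \frac{1}{2} \left(- \frac{1}{33}\right) \left(-16\right) = -3932 - \frac{8}{33} = - \frac{129764}{33}$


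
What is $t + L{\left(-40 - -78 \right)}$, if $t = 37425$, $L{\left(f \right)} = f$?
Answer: $37463$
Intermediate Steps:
$t + L{\left(-40 - -78 \right)} = 37425 - -38 = 37425 + \left(-40 + 78\right) = 37425 + 38 = 37463$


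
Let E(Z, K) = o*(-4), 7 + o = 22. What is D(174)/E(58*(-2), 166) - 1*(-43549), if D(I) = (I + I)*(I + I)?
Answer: 207653/5 ≈ 41531.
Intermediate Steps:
o = 15 (o = -7 + 22 = 15)
E(Z, K) = -60 (E(Z, K) = 15*(-4) = -60)
D(I) = 4*I² (D(I) = (2*I)*(2*I) = 4*I²)
D(174)/E(58*(-2), 166) - 1*(-43549) = (4*174²)/(-60) - 1*(-43549) = (4*30276)*(-1/60) + 43549 = 121104*(-1/60) + 43549 = -10092/5 + 43549 = 207653/5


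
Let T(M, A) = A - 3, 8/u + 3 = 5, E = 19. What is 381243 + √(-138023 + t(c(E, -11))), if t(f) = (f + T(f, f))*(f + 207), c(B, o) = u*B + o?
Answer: 381243 + I*√103479 ≈ 3.8124e+5 + 321.68*I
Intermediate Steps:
u = 4 (u = 8/(-3 + 5) = 8/2 = 8*(½) = 4)
T(M, A) = -3 + A
c(B, o) = o + 4*B (c(B, o) = 4*B + o = o + 4*B)
t(f) = (-3 + 2*f)*(207 + f) (t(f) = (f + (-3 + f))*(f + 207) = (-3 + 2*f)*(207 + f))
381243 + √(-138023 + t(c(E, -11))) = 381243 + √(-138023 + (-621 + 2*(-11 + 4*19)² + 411*(-11 + 4*19))) = 381243 + √(-138023 + (-621 + 2*(-11 + 76)² + 411*(-11 + 76))) = 381243 + √(-138023 + (-621 + 2*65² + 411*65)) = 381243 + √(-138023 + (-621 + 2*4225 + 26715)) = 381243 + √(-138023 + (-621 + 8450 + 26715)) = 381243 + √(-138023 + 34544) = 381243 + √(-103479) = 381243 + I*√103479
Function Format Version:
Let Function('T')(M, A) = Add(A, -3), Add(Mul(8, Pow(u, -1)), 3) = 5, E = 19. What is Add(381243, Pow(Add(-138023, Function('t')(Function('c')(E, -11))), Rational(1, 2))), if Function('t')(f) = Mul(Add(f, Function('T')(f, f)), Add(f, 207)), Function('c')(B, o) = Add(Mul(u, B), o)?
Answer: Add(381243, Mul(I, Pow(103479, Rational(1, 2)))) ≈ Add(3.8124e+5, Mul(321.68, I))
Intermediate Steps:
u = 4 (u = Mul(8, Pow(Add(-3, 5), -1)) = Mul(8, Pow(2, -1)) = Mul(8, Rational(1, 2)) = 4)
Function('T')(M, A) = Add(-3, A)
Function('c')(B, o) = Add(o, Mul(4, B)) (Function('c')(B, o) = Add(Mul(4, B), o) = Add(o, Mul(4, B)))
Function('t')(f) = Mul(Add(-3, Mul(2, f)), Add(207, f)) (Function('t')(f) = Mul(Add(f, Add(-3, f)), Add(f, 207)) = Mul(Add(-3, Mul(2, f)), Add(207, f)))
Add(381243, Pow(Add(-138023, Function('t')(Function('c')(E, -11))), Rational(1, 2))) = Add(381243, Pow(Add(-138023, Add(-621, Mul(2, Pow(Add(-11, Mul(4, 19)), 2)), Mul(411, Add(-11, Mul(4, 19))))), Rational(1, 2))) = Add(381243, Pow(Add(-138023, Add(-621, Mul(2, Pow(Add(-11, 76), 2)), Mul(411, Add(-11, 76)))), Rational(1, 2))) = Add(381243, Pow(Add(-138023, Add(-621, Mul(2, Pow(65, 2)), Mul(411, 65))), Rational(1, 2))) = Add(381243, Pow(Add(-138023, Add(-621, Mul(2, 4225), 26715)), Rational(1, 2))) = Add(381243, Pow(Add(-138023, Add(-621, 8450, 26715)), Rational(1, 2))) = Add(381243, Pow(Add(-138023, 34544), Rational(1, 2))) = Add(381243, Pow(-103479, Rational(1, 2))) = Add(381243, Mul(I, Pow(103479, Rational(1, 2))))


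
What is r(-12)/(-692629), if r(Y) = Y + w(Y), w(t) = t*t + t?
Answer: -120/692629 ≈ -0.00017325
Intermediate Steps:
w(t) = t + t**2 (w(t) = t**2 + t = t + t**2)
r(Y) = Y + Y*(1 + Y)
r(-12)/(-692629) = -12*(2 - 12)/(-692629) = -12*(-10)*(-1/692629) = 120*(-1/692629) = -120/692629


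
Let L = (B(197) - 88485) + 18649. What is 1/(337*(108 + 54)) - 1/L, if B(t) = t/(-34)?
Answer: 4230817/129640058874 ≈ 3.2635e-5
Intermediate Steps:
B(t) = -t/34 (B(t) = t*(-1/34) = -t/34)
L = -2374621/34 (L = (-1/34*197 - 88485) + 18649 = (-197/34 - 88485) + 18649 = -3008687/34 + 18649 = -2374621/34 ≈ -69842.)
1/(337*(108 + 54)) - 1/L = 1/(337*(108 + 54)) - 1/(-2374621/34) = 1/(337*162) - 1*(-34/2374621) = 1/54594 + 34/2374621 = 4230817/129640058874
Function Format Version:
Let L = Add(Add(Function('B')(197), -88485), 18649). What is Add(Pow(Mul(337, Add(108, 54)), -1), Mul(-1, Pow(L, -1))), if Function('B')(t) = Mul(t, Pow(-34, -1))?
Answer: Rational(4230817, 129640058874) ≈ 3.2635e-5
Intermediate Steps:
Function('B')(t) = Mul(Rational(-1, 34), t) (Function('B')(t) = Mul(t, Rational(-1, 34)) = Mul(Rational(-1, 34), t))
L = Rational(-2374621, 34) (L = Add(Add(Mul(Rational(-1, 34), 197), -88485), 18649) = Add(Add(Rational(-197, 34), -88485), 18649) = Add(Rational(-3008687, 34), 18649) = Rational(-2374621, 34) ≈ -69842.)
Add(Pow(Mul(337, Add(108, 54)), -1), Mul(-1, Pow(L, -1))) = Add(Pow(Mul(337, Add(108, 54)), -1), Mul(-1, Pow(Rational(-2374621, 34), -1))) = Add(Pow(Mul(337, 162), -1), Mul(-1, Rational(-34, 2374621))) = Add(Pow(54594, -1), Rational(34, 2374621)) = Add(Rational(1, 54594), Rational(34, 2374621)) = Rational(4230817, 129640058874)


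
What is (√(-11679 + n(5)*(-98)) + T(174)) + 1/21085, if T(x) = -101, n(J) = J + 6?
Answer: -2129584/21085 + I*√12757 ≈ -101.0 + 112.95*I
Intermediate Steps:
n(J) = 6 + J
(√(-11679 + n(5)*(-98)) + T(174)) + 1/21085 = (√(-11679 + (6 + 5)*(-98)) - 101) + 1/21085 = (√(-11679 + 11*(-98)) - 101) + 1/21085 = (√(-11679 - 1078) - 101) + 1/21085 = (√(-12757) - 101) + 1/21085 = (I*√12757 - 101) + 1/21085 = (-101 + I*√12757) + 1/21085 = -2129584/21085 + I*√12757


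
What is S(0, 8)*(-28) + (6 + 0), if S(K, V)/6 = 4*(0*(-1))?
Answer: 6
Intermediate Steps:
S(K, V) = 0 (S(K, V) = 6*(4*(0*(-1))) = 6*(4*0) = 6*0 = 0)
S(0, 8)*(-28) + (6 + 0) = 0*(-28) + (6 + 0) = 0 + 6 = 6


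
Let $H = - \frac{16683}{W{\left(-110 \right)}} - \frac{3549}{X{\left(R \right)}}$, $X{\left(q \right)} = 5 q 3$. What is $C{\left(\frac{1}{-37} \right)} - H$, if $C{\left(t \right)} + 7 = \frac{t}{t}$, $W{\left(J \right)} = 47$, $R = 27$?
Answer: $\frac{2269736}{6345} \approx 357.72$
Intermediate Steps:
$X{\left(q \right)} = 15 q$
$H = - \frac{2307806}{6345}$ ($H = - \frac{16683}{47} - \frac{3549}{15 \cdot 27} = \left(-16683\right) \frac{1}{47} - \frac{3549}{405} = - \frac{16683}{47} - \frac{1183}{135} = - \frac{2307806}{6345} \approx -363.72$)
$C{\left(t \right)} = -6$ ($C{\left(t \right)} = -7 + \frac{t}{t} = -7 + 1 = -6$)
$C{\left(\frac{1}{-37} \right)} - H = -6 - - \frac{2307806}{6345} = -6 + \frac{2307806}{6345} = \frac{2269736}{6345}$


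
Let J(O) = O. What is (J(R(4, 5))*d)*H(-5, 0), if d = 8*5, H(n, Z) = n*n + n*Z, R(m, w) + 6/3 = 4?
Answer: 2000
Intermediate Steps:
R(m, w) = 2 (R(m, w) = -2 + 4 = 2)
H(n, Z) = n**2 + Z*n
d = 40
(J(R(4, 5))*d)*H(-5, 0) = (2*40)*(-5*(0 - 5)) = 80*(-5*(-5)) = 80*25 = 2000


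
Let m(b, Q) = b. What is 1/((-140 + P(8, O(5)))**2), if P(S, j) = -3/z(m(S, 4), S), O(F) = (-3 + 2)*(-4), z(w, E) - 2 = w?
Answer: 100/1968409 ≈ 5.0802e-5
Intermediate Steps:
z(w, E) = 2 + w
O(F) = 4 (O(F) = -1*(-4) = 4)
P(S, j) = -3/(2 + S)
1/((-140 + P(8, O(5)))**2) = 1/((-140 - 3/(2 + 8))**2) = 1/((-140 - 3/10)**2) = 1/((-1403/10)**2) = 1/(1968409/100) = 100/1968409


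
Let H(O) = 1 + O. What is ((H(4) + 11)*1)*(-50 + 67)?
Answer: 272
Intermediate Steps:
((H(4) + 11)*1)*(-50 + 67) = (((1 + 4) + 11)*1)*(-50 + 67) = ((5 + 11)*1)*17 = (16*1)*17 = 16*17 = 272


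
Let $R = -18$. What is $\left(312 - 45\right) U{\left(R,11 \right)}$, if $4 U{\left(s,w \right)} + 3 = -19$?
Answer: $- \frac{2937}{2} \approx -1468.5$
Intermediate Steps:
$U{\left(s,w \right)} = - \frac{11}{2}$ ($U{\left(s,w \right)} = - \frac{3}{4} + \frac{1}{4} \left(-19\right) = - \frac{3}{4} - \frac{19}{4} = - \frac{11}{2}$)
$\left(312 - 45\right) U{\left(R,11 \right)} = \left(312 - 45\right) \left(- \frac{11}{2}\right) = 267 \left(- \frac{11}{2}\right) = - \frac{2937}{2}$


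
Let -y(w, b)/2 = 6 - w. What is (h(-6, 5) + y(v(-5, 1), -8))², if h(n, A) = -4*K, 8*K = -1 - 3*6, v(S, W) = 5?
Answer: 225/4 ≈ 56.250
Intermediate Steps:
K = -19/8 (K = (-1 - 3*6)/8 = (-1 - 18)/8 = (⅛)*(-19) = -19/8 ≈ -2.3750)
y(w, b) = -12 + 2*w (y(w, b) = -2*(6 - w) = -12 + 2*w)
h(n, A) = 19/2 (h(n, A) = -4*(-19/8) = 19/2)
(h(-6, 5) + y(v(-5, 1), -8))² = (19/2 + (-12 + 2*5))² = (19/2 + (-12 + 10))² = (19/2 - 2)² = (15/2)² = 225/4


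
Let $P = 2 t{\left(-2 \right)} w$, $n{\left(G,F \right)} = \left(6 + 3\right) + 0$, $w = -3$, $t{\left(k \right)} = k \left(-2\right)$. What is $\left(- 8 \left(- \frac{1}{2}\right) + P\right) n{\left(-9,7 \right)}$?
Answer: $-180$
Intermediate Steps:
$t{\left(k \right)} = - 2 k$
$n{\left(G,F \right)} = 9$ ($n{\left(G,F \right)} = 9 + 0 = 9$)
$P = -24$ ($P = 2 \left(\left(-2\right) \left(-2\right)\right) \left(-3\right) = 2 \cdot 4 \left(-3\right) = 8 \left(-3\right) = -24$)
$\left(- 8 \left(- \frac{1}{2}\right) + P\right) n{\left(-9,7 \right)} = \left(- 8 \left(- \frac{1}{2}\right) - 24\right) 9 = \left(- 8 \left(\left(-1\right) \frac{1}{2}\right) - 24\right) 9 = \left(\left(-8\right) \left(- \frac{1}{2}\right) - 24\right) 9 = \left(4 - 24\right) 9 = \left(-20\right) 9 = -180$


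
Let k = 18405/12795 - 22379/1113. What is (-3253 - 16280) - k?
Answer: -2646670243/135627 ≈ -19514.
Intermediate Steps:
k = -2531948/135627 (k = 18405*(1/12795) - 22379*1/1113 = 1227/853 - 3197/159 = -2531948/135627 ≈ -18.668)
(-3253 - 16280) - k = (-3253 - 16280) - 1*(-2531948/135627) = -19533 + 2531948/135627 = -2646670243/135627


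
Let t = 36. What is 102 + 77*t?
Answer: 2874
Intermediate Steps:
102 + 77*t = 102 + 77*36 = 102 + 2772 = 2874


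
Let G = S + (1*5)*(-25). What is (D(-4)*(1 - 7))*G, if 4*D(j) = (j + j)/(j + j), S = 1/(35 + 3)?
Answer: 14247/76 ≈ 187.46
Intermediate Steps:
S = 1/38 ≈ 0.026316
D(j) = ¼ (D(j) = ((j + j)/(j + j))/4 = ((2*j)/((2*j)))/4 = ((2*j)*(1/(2*j)))/4 = (¼)*1 = ¼)
G = -4749/38 (G = 1/38 + (1*5)*(-25) = 1/38 + 5*(-25) = 1/38 - 125 = -4749/38 ≈ -124.97)
(D(-4)*(1 - 7))*G = ((1 - 7)/4)*(-4749/38) = ((¼)*(-6))*(-4749/38) = -3/2*(-4749/38) = 14247/76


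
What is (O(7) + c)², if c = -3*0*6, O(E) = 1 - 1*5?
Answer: 16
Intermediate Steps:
O(E) = -4 (O(E) = 1 - 5 = -4)
c = 0 (c = 0*6 = 0)
(O(7) + c)² = (-4 + 0)² = (-4)² = 16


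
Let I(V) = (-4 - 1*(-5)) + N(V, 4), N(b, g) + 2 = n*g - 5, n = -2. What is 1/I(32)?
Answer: -1/14 ≈ -0.071429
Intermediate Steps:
N(b, g) = -7 - 2*g (N(b, g) = -2 + (-2*g - 5) = -2 + (-5 - 2*g) = -7 - 2*g)
I(V) = -14 (I(V) = (-4 - 1*(-5)) + (-7 - 2*4) = (-4 + 5) + (-7 - 8) = 1 - 15 = -14)
1/I(32) = 1/(-14) = -1/14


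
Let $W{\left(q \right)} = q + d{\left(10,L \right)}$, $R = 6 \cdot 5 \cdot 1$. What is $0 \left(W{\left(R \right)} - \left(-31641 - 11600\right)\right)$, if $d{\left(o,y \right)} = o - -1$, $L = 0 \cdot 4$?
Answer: $0$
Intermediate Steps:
$L = 0$
$R = 30$ ($R = 30 \cdot 1 = 30$)
$d{\left(o,y \right)} = 1 + o$ ($d{\left(o,y \right)} = o + 1 = 1 + o$)
$W{\left(q \right)} = 11 + q$ ($W{\left(q \right)} = q + \left(1 + 10\right) = q + 11 = 11 + q$)
$0 \left(W{\left(R \right)} - \left(-31641 - 11600\right)\right) = 0 \left(\left(11 + 30\right) - \left(-31641 - 11600\right)\right) = 0 \left(41 - -43241\right) = 0 \left(41 + 43241\right) = 0 \cdot 43282 = 0$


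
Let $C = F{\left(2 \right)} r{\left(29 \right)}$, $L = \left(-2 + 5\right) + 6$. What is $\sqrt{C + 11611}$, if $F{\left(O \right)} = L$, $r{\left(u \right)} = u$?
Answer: $4 \sqrt{742} \approx 108.96$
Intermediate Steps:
$L = 9$ ($L = 3 + 6 = 9$)
$F{\left(O \right)} = 9$
$C = 261$ ($C = 9 \cdot 29 = 261$)
$\sqrt{C + 11611} = \sqrt{261 + 11611} = \sqrt{11872} = 4 \sqrt{742}$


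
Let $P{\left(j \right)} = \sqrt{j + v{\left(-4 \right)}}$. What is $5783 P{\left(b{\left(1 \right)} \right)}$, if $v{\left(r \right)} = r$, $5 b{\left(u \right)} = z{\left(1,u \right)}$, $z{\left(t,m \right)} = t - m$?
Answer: $11566 i \approx 11566.0 i$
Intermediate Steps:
$b{\left(u \right)} = \frac{1}{5} - \frac{u}{5}$ ($b{\left(u \right)} = \frac{1 - u}{5} = \frac{1}{5} - \frac{u}{5}$)
$P{\left(j \right)} = \sqrt{-4 + j}$ ($P{\left(j \right)} = \sqrt{j - 4} = \sqrt{-4 + j}$)
$5783 P{\left(b{\left(1 \right)} \right)} = 5783 \sqrt{-4 + \left(\frac{1}{5} - \frac{1}{5}\right)} = 5783 \sqrt{-4 + 0} = 5783 \sqrt{-4} = 5783 \cdot 2 i = 11566 i$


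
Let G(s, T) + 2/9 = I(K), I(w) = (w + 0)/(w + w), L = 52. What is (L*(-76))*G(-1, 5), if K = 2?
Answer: -9880/9 ≈ -1097.8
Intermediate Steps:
I(w) = ½ (I(w) = w/((2*w)) = w*(1/(2*w)) = ½)
G(s, T) = 5/18 (G(s, T) = -2/9 + ½ = 5/18)
(L*(-76))*G(-1, 5) = (52*(-76))*(5/18) = -3952*5/18 = -9880/9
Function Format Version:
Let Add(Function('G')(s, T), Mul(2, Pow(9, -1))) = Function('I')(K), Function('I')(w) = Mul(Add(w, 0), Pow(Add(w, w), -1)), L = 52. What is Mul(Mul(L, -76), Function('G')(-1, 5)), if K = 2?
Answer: Rational(-9880, 9) ≈ -1097.8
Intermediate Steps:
Function('I')(w) = Rational(1, 2) (Function('I')(w) = Mul(w, Pow(Mul(2, w), -1)) = Mul(w, Mul(Rational(1, 2), Pow(w, -1))) = Rational(1, 2))
Function('G')(s, T) = Rational(5, 18) (Function('G')(s, T) = Add(Rational(-2, 9), Rational(1, 2)) = Rational(5, 18))
Mul(Mul(L, -76), Function('G')(-1, 5)) = Mul(Mul(52, -76), Rational(5, 18)) = Mul(-3952, Rational(5, 18)) = Rational(-9880, 9)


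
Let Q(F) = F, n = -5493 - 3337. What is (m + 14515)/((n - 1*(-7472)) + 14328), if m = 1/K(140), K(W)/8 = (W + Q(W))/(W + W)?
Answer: 116121/103760 ≈ 1.1191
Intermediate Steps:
n = -8830
K(W) = 8 (K(W) = 8*((W + W)/(W + W)) = 8*((2*W)/((2*W))) = 8*((2*W)*(1/(2*W))) = 8*1 = 8)
m = 1/8 ≈ 0.12500
(m + 14515)/((n - 1*(-7472)) + 14328) = (1/8 + 14515)/((-8830 - 1*(-7472)) + 14328) = 116121/(8*((-8830 + 7472) + 14328)) = 116121/(8*(-1358 + 14328)) = (116121/8)/12970 = (116121/8)*(1/12970) = 116121/103760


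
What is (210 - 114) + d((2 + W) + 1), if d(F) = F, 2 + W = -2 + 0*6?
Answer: 95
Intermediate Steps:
W = -4 (W = -2 + (-2 + 0*6) = -2 + (-2 + 0) = -2 - 2 = -4)
(210 - 114) + d((2 + W) + 1) = (210 - 114) + ((2 - 4) + 1) = 96 + (-2 + 1) = 96 - 1 = 95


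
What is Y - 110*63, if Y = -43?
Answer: -6973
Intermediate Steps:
Y - 110*63 = -43 - 110*63 = -43 - 6930 = -6973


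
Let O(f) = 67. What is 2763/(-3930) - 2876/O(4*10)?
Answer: -3829267/87770 ≈ -43.628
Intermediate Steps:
2763/(-3930) - 2876/O(4*10) = 2763/(-3930) - 2876/67 = 2763*(-1/3930) - 2876*1/67 = -921/1310 - 2876/67 = -3829267/87770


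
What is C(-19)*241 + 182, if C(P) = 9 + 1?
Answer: 2592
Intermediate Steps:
C(P) = 10
C(-19)*241 + 182 = 10*241 + 182 = 2410 + 182 = 2592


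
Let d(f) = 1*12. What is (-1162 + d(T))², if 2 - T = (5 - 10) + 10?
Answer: 1322500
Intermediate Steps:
T = -3 (T = 2 - ((5 - 10) + 10) = 2 - (-5 + 10) = 2 - 1*5 = 2 - 5 = -3)
d(f) = 12
(-1162 + d(T))² = (-1162 + 12)² = (-1150)² = 1322500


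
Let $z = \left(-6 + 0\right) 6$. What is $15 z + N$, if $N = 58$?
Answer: $-482$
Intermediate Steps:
$z = -36$ ($z = \left(-6\right) 6 = -36$)
$15 z + N = 15 \left(-36\right) + 58 = -540 + 58 = -482$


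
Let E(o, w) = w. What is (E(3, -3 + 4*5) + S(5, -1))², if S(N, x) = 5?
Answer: 484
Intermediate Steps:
(E(3, -3 + 4*5) + S(5, -1))² = ((-3 + 4*5) + 5)² = ((-3 + 20) + 5)² = (17 + 5)² = 22² = 484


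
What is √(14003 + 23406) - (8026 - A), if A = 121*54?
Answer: -1492 + √37409 ≈ -1298.6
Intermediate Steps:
A = 6534
√(14003 + 23406) - (8026 - A) = √(14003 + 23406) - (8026 - 1*6534) = √37409 - (8026 - 6534) = √37409 - 1*1492 = √37409 - 1492 = -1492 + √37409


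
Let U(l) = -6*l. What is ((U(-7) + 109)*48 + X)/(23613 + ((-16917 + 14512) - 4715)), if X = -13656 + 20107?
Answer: 13699/16493 ≈ 0.83060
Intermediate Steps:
X = 6451
((U(-7) + 109)*48 + X)/(23613 + ((-16917 + 14512) - 4715)) = ((-6*(-7) + 109)*48 + 6451)/(23613 + ((-16917 + 14512) - 4715)) = ((42 + 109)*48 + 6451)/(23613 + (-2405 - 4715)) = (151*48 + 6451)/(23613 - 7120) = (7248 + 6451)/16493 = 13699*(1/16493) = 13699/16493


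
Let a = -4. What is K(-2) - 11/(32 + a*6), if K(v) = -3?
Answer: -35/8 ≈ -4.3750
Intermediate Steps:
K(-2) - 11/(32 + a*6) = -3 - 11/(32 - 4*6) = -3 - 11/(32 - 24) = -3 - 11/8 = -35/8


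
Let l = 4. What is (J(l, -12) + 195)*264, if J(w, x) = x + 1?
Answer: 48576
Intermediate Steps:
J(w, x) = 1 + x
(J(l, -12) + 195)*264 = ((1 - 12) + 195)*264 = (-11 + 195)*264 = 184*264 = 48576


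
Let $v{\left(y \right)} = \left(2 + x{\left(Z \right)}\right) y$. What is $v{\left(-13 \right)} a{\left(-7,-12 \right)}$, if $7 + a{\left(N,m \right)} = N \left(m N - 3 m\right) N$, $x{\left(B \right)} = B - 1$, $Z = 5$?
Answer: $-458094$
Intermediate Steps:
$x{\left(B \right)} = -1 + B$
$a{\left(N,m \right)} = -7 + N^{2} \left(- 3 m + N m\right)$ ($a{\left(N,m \right)} = -7 + N \left(m N - 3 m\right) N = -7 + N \left(N m - 3 m\right) N = -7 + N \left(- 3 m + N m\right) N = -7 + N^{2} \left(- 3 m + N m\right)$)
$v{\left(y \right)} = 6 y$ ($v{\left(y \right)} = \left(2 + \left(-1 + 5\right)\right) y = \left(2 + 4\right) y = 6 y$)
$v{\left(-13 \right)} a{\left(-7,-12 \right)} = 6 \left(-13\right) \left(-7 - 12 \left(-7\right)^{3} - - 36 \left(-7\right)^{2}\right) = - 78 \left(-7 - -4116 - \left(-36\right) 49\right) = - 78 \left(-7 + 4116 + 1764\right) = \left(-78\right) 5873 = -458094$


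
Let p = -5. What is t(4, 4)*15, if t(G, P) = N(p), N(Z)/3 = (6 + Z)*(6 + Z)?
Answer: 45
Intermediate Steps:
N(Z) = 3*(6 + Z)² (N(Z) = 3*((6 + Z)*(6 + Z)) = 3*(6 + Z)²)
t(G, P) = 3 (t(G, P) = 3*(6 - 5)² = 3*1² = 3*1 = 3)
t(4, 4)*15 = 3*15 = 45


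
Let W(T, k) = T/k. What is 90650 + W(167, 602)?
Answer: 54571467/602 ≈ 90650.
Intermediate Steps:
90650 + W(167, 602) = 90650 + 167/602 = 54571467/602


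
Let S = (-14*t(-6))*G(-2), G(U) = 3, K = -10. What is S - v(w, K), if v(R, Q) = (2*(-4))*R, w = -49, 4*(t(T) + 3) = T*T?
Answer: -644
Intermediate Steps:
t(T) = -3 + T²/4 (t(T) = -3 + (T*T)/4 = -3 + T²/4)
v(R, Q) = -8*R
S = -252 (S = -14*(-3 + (¼)*(-6)²)*3 = -14*(-3 + (¼)*36)*3 = -14*(-3 + 9)*3 = -14*6*3 = -84*3 = -252)
S - v(w, K) = -252 - (-8)*(-49) = -252 - 1*392 = -252 - 392 = -644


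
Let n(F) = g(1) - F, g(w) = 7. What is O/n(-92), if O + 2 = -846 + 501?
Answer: -347/99 ≈ -3.5051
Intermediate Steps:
O = -347 (O = -2 + (-846 + 501) = -2 - 345 = -347)
n(F) = 7 - F
O/n(-92) = -347/(7 - 1*(-92)) = -347/(7 + 92) = -347/99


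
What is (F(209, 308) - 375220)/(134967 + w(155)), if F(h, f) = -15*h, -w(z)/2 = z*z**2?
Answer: 378355/7312783 ≈ 0.051739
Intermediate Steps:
w(z) = -2*z**3 (w(z) = -2*z*z**2 = -2*z**3)
(F(209, 308) - 375220)/(134967 + w(155)) = (-15*209 - 375220)/(134967 - 2*155**3) = (-3135 - 375220)/(134967 - 2*3723875) = -378355/(134967 - 7447750) = -378355/(-7312783) = -378355*(-1/7312783) = 378355/7312783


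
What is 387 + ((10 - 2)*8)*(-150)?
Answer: -9213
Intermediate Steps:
387 + ((10 - 2)*8)*(-150) = 387 + (8*8)*(-150) = 387 + 64*(-150) = 387 - 9600 = -9213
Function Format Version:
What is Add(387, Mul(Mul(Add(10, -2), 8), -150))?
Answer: -9213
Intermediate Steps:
Add(387, Mul(Mul(Add(10, -2), 8), -150)) = Add(387, Mul(Mul(8, 8), -150)) = Add(387, Mul(64, -150)) = Add(387, -9600) = -9213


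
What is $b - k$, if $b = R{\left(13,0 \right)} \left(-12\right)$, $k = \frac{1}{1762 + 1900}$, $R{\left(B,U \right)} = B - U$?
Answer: $- \frac{571273}{3662} \approx -156.0$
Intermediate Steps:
$k = \frac{1}{3662} \approx 0.00027307$
$b = -156$ ($b = \left(13 - 0\right) \left(-12\right) = \left(13 + 0\right) \left(-12\right) = 13 \left(-12\right) = -156$)
$b - k = -156 - \frac{1}{3662} = - \frac{571273}{3662}$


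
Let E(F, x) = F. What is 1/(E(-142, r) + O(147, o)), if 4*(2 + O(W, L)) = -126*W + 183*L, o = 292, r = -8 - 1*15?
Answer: 2/17169 ≈ 0.00011649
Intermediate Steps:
r = -23 (r = -8 - 15 = -23)
O(W, L) = -2 - 63*W/2 + 183*L/4 (O(W, L) = -2 + (-126*W + 183*L)/4 = -2 + (-63*W/2 + 183*L/4) = -2 - 63*W/2 + 183*L/4)
1/(E(-142, r) + O(147, o)) = 1/(-142 + (-2 - 63/2*147 + (183/4)*292)) = 1/(-142 + (-2 - 9261/2 + 13359)) = 1/(-142 + 17453/2) = 1/(17169/2) = 2/17169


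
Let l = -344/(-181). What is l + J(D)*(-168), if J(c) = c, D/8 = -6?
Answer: 1459928/181 ≈ 8065.9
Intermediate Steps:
D = -48 (D = 8*(-6) = -48)
l = 344/181 (l = -344*(-1/181) = 344/181 ≈ 1.9006)
l + J(D)*(-168) = 344/181 - 48*(-168) = 344/181 + 8064 = 1459928/181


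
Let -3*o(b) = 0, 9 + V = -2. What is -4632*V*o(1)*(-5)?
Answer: 0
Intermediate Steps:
V = -11 (V = -9 - 2 = -11)
o(b) = 0 (o(b) = -⅓*0 = 0)
-4632*V*o(1)*(-5) = -4632*(-11*0)*(-5) = -0*(-5) = -4632*0 = 0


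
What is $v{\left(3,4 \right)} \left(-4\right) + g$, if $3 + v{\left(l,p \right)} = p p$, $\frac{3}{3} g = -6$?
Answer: $-58$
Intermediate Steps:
$g = -6$
$v{\left(l,p \right)} = -3 + p^{2}$ ($v{\left(l,p \right)} = -3 + p p = -3 + p^{2}$)
$v{\left(3,4 \right)} \left(-4\right) + g = \left(-3 + 4^{2}\right) \left(-4\right) - 6 = \left(-3 + 16\right) \left(-4\right) - 6 = 13 \left(-4\right) - 6 = -52 - 6 = -58$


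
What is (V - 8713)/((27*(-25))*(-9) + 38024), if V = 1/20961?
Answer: -182633192/924359139 ≈ -0.19758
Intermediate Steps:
V = 1/20961 ≈ 4.7708e-5
(V - 8713)/((27*(-25))*(-9) + 38024) = (1/20961 - 8713)/((27*(-25))*(-9) + 38024) = -182633192/(20961*(-675*(-9) + 38024)) = -182633192/(20961*(6075 + 38024)) = -182633192/20961/44099 = -182633192/20961*1/44099 = -182633192/924359139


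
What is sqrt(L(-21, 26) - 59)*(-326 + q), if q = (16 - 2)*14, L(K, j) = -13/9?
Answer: -520*I*sqrt(34)/3 ≈ -1010.7*I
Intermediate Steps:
L(K, j) = -13/9 (L(K, j) = -13*1/9 = -13/9)
q = 196 (q = 14*14 = 196)
sqrt(L(-21, 26) - 59)*(-326 + q) = sqrt(-13/9 - 59)*(-326 + 196) = sqrt(-544/9)*(-130) = (4*I*sqrt(34)/3)*(-130) = -520*I*sqrt(34)/3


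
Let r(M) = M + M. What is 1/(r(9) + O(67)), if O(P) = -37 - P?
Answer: -1/86 ≈ -0.011628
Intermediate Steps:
r(M) = 2*M
1/(r(9) + O(67)) = 1/(2*9 + (-37 - 1*67)) = 1/(18 + (-37 - 67)) = 1/(18 - 104) = 1/(-86) = -1/86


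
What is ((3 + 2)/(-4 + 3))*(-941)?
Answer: 4705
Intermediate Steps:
((3 + 2)/(-4 + 3))*(-941) = (5/(-1))*(-941) = (5*(-1))*(-941) = -5*(-941) = 4705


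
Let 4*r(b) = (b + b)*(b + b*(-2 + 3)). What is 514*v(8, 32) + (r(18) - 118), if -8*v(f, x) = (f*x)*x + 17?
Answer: -2108889/4 ≈ -5.2722e+5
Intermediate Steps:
v(f, x) = -17/8 - f*x²/8 (v(f, x) = -((f*x)*x + 17)/8 = -(f*x² + 17)/8 = -(17 + f*x²)/8 = -17/8 - f*x²/8)
r(b) = b² (r(b) = ((b + b)*(b + b*(-2 + 3)))/4 = ((2*b)*(b + b*1))/4 = ((2*b)*(b + b))/4 = ((2*b)*(2*b))/4 = (4*b²)/4 = b²)
514*v(8, 32) + (r(18) - 118) = 514*(-17/8 - ⅛*8*32²) + (18² - 118) = 514*(-17/8 - ⅛*8*1024) + (324 - 118) = 514*(-17/8 - 1024) + 206 = 514*(-8209/8) + 206 = -2109713/4 + 206 = -2108889/4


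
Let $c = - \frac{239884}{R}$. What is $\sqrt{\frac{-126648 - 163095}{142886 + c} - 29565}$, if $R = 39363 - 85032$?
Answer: $\frac{3 i \sqrt{139900559133748921804274}}{6525700618} \approx 171.95 i$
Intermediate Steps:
$R = -45669$
$c = \frac{239884}{45669}$ ($c = - \frac{239884}{-45669} = \left(-239884\right) \left(- \frac{1}{45669}\right) = \frac{239884}{45669} \approx 5.2527$)
$\sqrt{\frac{-126648 - 163095}{142886 + c} - 29565} = \sqrt{\frac{-126648 - 163095}{142886 + \frac{239884}{45669}} - 29565} = \sqrt{- \frac{289743}{\frac{6525700618}{45669}} - 29565} = \sqrt{\left(-289743\right) \frac{45669}{6525700618} - 29565} = \sqrt{- \frac{13232273067}{6525700618} - 29565} = \sqrt{- \frac{192945571044237}{6525700618}} = \frac{3 i \sqrt{139900559133748921804274}}{6525700618}$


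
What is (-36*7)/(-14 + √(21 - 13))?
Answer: 882/47 + 126*√2/47 ≈ 22.557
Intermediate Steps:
(-36*7)/(-14 + √(21 - 13)) = -252/(-14 + √8) = -252/(-14 + 2*√2)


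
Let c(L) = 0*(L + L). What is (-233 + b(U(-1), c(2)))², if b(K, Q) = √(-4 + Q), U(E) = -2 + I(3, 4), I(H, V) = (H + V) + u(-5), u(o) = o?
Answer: 54285 - 932*I ≈ 54285.0 - 932.0*I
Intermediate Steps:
I(H, V) = -5 + H + V (I(H, V) = (H + V) - 5 = -5 + H + V)
c(L) = 0 (c(L) = 0*(2*L) = 0)
U(E) = 0 (U(E) = -2 + (-5 + 3 + 4) = -2 + 2 = 0)
(-233 + b(U(-1), c(2)))² = (-233 + √(-4 + 0))² = (-233 + √(-4))² = (-233 + 2*I)²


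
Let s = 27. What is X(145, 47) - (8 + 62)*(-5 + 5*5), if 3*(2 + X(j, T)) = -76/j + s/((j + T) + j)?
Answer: -205547887/146595 ≈ -1402.1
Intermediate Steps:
X(j, T) = -2 + 9/(T + 2*j) - 76/(3*j) (X(j, T) = -2 + (-76/j + 27/((j + T) + j))/3 = -2 + (-76/j + 27/((T + j) + j))/3 = -2 + (-76/j + 27/(T + 2*j))/3 = -2 + (9/(T + 2*j) - 76/(3*j)) = -2 + 9/(T + 2*j) - 76/(3*j))
X(145, 47) - (8 + 62)*(-5 + 5*5) = (⅓)*(-125*145 - 76*47 - 12*145² - 6*47*145)/(145*(47 + 2*145)) - (8 + 62)*(-5 + 5*5) = (⅓)*(1/145)*(-18125 - 3572 - 12*21025 - 40890)/(47 + 290) - 70*(-5 + 25) = (⅓)*(1/145)*(-18125 - 3572 - 252300 - 40890)/337 - 70*20 = (⅓)*(1/145)*(1/337)*(-314887) - 1*1400 = -314887/146595 - 1400 = -205547887/146595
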